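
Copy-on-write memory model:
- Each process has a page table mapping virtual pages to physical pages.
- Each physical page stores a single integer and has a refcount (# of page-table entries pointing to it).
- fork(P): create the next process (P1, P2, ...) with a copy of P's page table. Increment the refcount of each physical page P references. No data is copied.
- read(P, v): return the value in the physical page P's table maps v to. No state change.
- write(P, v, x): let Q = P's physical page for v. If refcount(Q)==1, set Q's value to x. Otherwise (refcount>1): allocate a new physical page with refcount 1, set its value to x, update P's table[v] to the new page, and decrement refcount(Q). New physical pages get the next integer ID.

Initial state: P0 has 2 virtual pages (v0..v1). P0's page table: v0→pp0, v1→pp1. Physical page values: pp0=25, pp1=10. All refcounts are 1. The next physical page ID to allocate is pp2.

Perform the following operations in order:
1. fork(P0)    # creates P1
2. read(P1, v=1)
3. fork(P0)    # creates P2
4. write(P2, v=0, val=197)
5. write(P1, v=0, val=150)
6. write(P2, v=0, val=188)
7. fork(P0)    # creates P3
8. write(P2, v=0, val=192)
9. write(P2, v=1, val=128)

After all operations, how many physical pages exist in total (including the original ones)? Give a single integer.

Answer: 5

Derivation:
Op 1: fork(P0) -> P1. 2 ppages; refcounts: pp0:2 pp1:2
Op 2: read(P1, v1) -> 10. No state change.
Op 3: fork(P0) -> P2. 2 ppages; refcounts: pp0:3 pp1:3
Op 4: write(P2, v0, 197). refcount(pp0)=3>1 -> COPY to pp2. 3 ppages; refcounts: pp0:2 pp1:3 pp2:1
Op 5: write(P1, v0, 150). refcount(pp0)=2>1 -> COPY to pp3. 4 ppages; refcounts: pp0:1 pp1:3 pp2:1 pp3:1
Op 6: write(P2, v0, 188). refcount(pp2)=1 -> write in place. 4 ppages; refcounts: pp0:1 pp1:3 pp2:1 pp3:1
Op 7: fork(P0) -> P3. 4 ppages; refcounts: pp0:2 pp1:4 pp2:1 pp3:1
Op 8: write(P2, v0, 192). refcount(pp2)=1 -> write in place. 4 ppages; refcounts: pp0:2 pp1:4 pp2:1 pp3:1
Op 9: write(P2, v1, 128). refcount(pp1)=4>1 -> COPY to pp4. 5 ppages; refcounts: pp0:2 pp1:3 pp2:1 pp3:1 pp4:1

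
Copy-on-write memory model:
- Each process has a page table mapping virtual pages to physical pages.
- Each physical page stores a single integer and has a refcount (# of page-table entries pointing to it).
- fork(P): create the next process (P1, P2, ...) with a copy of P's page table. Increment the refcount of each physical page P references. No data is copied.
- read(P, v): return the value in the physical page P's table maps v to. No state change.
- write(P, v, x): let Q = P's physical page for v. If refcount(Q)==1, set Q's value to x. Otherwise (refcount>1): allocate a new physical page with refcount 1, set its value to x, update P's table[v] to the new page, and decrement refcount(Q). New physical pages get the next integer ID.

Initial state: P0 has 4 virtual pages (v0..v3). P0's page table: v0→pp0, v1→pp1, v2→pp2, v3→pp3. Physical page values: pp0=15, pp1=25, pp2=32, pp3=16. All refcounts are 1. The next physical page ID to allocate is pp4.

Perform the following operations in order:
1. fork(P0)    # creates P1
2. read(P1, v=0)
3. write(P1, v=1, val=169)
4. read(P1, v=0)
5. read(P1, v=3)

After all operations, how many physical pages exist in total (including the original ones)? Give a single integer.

Op 1: fork(P0) -> P1. 4 ppages; refcounts: pp0:2 pp1:2 pp2:2 pp3:2
Op 2: read(P1, v0) -> 15. No state change.
Op 3: write(P1, v1, 169). refcount(pp1)=2>1 -> COPY to pp4. 5 ppages; refcounts: pp0:2 pp1:1 pp2:2 pp3:2 pp4:1
Op 4: read(P1, v0) -> 15. No state change.
Op 5: read(P1, v3) -> 16. No state change.

Answer: 5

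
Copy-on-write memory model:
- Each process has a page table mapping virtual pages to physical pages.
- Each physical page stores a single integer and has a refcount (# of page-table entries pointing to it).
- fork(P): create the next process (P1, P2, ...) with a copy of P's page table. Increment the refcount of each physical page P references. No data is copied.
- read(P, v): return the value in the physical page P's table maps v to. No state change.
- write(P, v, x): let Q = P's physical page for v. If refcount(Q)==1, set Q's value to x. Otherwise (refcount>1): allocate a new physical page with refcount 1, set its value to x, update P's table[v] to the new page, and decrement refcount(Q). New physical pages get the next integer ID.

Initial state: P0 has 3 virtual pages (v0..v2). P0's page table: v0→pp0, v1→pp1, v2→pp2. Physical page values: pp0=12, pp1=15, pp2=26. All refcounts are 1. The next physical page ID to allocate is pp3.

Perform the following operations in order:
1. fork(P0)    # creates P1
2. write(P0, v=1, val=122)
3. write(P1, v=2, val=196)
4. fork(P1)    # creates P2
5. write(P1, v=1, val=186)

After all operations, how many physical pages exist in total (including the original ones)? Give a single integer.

Answer: 6

Derivation:
Op 1: fork(P0) -> P1. 3 ppages; refcounts: pp0:2 pp1:2 pp2:2
Op 2: write(P0, v1, 122). refcount(pp1)=2>1 -> COPY to pp3. 4 ppages; refcounts: pp0:2 pp1:1 pp2:2 pp3:1
Op 3: write(P1, v2, 196). refcount(pp2)=2>1 -> COPY to pp4. 5 ppages; refcounts: pp0:2 pp1:1 pp2:1 pp3:1 pp4:1
Op 4: fork(P1) -> P2. 5 ppages; refcounts: pp0:3 pp1:2 pp2:1 pp3:1 pp4:2
Op 5: write(P1, v1, 186). refcount(pp1)=2>1 -> COPY to pp5. 6 ppages; refcounts: pp0:3 pp1:1 pp2:1 pp3:1 pp4:2 pp5:1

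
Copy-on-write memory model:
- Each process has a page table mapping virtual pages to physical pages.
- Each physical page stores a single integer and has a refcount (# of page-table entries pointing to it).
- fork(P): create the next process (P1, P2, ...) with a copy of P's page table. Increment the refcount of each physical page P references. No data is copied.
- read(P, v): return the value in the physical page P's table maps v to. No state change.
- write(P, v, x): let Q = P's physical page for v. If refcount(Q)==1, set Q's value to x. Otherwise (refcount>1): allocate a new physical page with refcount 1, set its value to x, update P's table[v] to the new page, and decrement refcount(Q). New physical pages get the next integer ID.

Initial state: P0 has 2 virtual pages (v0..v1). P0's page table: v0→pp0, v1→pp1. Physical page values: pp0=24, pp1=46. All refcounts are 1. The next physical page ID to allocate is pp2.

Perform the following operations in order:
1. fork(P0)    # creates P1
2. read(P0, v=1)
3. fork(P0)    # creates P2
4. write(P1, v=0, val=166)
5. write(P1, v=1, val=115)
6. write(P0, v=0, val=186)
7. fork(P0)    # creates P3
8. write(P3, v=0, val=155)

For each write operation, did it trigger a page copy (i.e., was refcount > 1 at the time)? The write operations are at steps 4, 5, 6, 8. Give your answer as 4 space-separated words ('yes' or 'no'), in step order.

Op 1: fork(P0) -> P1. 2 ppages; refcounts: pp0:2 pp1:2
Op 2: read(P0, v1) -> 46. No state change.
Op 3: fork(P0) -> P2. 2 ppages; refcounts: pp0:3 pp1:3
Op 4: write(P1, v0, 166). refcount(pp0)=3>1 -> COPY to pp2. 3 ppages; refcounts: pp0:2 pp1:3 pp2:1
Op 5: write(P1, v1, 115). refcount(pp1)=3>1 -> COPY to pp3. 4 ppages; refcounts: pp0:2 pp1:2 pp2:1 pp3:1
Op 6: write(P0, v0, 186). refcount(pp0)=2>1 -> COPY to pp4. 5 ppages; refcounts: pp0:1 pp1:2 pp2:1 pp3:1 pp4:1
Op 7: fork(P0) -> P3. 5 ppages; refcounts: pp0:1 pp1:3 pp2:1 pp3:1 pp4:2
Op 8: write(P3, v0, 155). refcount(pp4)=2>1 -> COPY to pp5. 6 ppages; refcounts: pp0:1 pp1:3 pp2:1 pp3:1 pp4:1 pp5:1

yes yes yes yes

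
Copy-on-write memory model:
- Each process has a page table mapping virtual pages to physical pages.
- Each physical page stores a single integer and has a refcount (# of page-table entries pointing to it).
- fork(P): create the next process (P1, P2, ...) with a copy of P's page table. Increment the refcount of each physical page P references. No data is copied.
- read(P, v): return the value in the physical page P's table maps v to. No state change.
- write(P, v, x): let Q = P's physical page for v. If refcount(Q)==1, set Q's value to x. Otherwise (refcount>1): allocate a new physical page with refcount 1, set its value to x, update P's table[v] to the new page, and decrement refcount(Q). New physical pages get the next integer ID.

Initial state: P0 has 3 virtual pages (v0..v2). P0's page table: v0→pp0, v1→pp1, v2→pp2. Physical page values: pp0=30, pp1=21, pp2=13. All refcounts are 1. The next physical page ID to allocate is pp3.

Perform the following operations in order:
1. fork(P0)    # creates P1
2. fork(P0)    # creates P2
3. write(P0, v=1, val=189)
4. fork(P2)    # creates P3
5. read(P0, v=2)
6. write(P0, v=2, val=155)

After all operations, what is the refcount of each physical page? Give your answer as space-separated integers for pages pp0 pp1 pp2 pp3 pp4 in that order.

Answer: 4 3 3 1 1

Derivation:
Op 1: fork(P0) -> P1. 3 ppages; refcounts: pp0:2 pp1:2 pp2:2
Op 2: fork(P0) -> P2. 3 ppages; refcounts: pp0:3 pp1:3 pp2:3
Op 3: write(P0, v1, 189). refcount(pp1)=3>1 -> COPY to pp3. 4 ppages; refcounts: pp0:3 pp1:2 pp2:3 pp3:1
Op 4: fork(P2) -> P3. 4 ppages; refcounts: pp0:4 pp1:3 pp2:4 pp3:1
Op 5: read(P0, v2) -> 13. No state change.
Op 6: write(P0, v2, 155). refcount(pp2)=4>1 -> COPY to pp4. 5 ppages; refcounts: pp0:4 pp1:3 pp2:3 pp3:1 pp4:1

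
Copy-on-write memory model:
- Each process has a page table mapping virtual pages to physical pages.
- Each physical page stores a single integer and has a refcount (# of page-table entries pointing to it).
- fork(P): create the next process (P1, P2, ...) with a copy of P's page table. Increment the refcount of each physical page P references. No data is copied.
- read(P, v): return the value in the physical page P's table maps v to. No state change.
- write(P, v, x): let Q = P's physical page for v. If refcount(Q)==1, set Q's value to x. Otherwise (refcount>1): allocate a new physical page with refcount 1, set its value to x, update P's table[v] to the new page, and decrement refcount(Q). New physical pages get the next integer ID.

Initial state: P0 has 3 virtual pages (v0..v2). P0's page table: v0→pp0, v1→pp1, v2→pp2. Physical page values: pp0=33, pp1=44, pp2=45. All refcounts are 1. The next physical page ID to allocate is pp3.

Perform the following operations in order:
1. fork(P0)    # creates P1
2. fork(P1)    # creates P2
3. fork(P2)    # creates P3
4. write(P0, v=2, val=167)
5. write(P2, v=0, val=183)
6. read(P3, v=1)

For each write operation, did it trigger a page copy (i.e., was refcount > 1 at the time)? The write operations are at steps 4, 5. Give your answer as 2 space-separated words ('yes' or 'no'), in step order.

Op 1: fork(P0) -> P1. 3 ppages; refcounts: pp0:2 pp1:2 pp2:2
Op 2: fork(P1) -> P2. 3 ppages; refcounts: pp0:3 pp1:3 pp2:3
Op 3: fork(P2) -> P3. 3 ppages; refcounts: pp0:4 pp1:4 pp2:4
Op 4: write(P0, v2, 167). refcount(pp2)=4>1 -> COPY to pp3. 4 ppages; refcounts: pp0:4 pp1:4 pp2:3 pp3:1
Op 5: write(P2, v0, 183). refcount(pp0)=4>1 -> COPY to pp4. 5 ppages; refcounts: pp0:3 pp1:4 pp2:3 pp3:1 pp4:1
Op 6: read(P3, v1) -> 44. No state change.

yes yes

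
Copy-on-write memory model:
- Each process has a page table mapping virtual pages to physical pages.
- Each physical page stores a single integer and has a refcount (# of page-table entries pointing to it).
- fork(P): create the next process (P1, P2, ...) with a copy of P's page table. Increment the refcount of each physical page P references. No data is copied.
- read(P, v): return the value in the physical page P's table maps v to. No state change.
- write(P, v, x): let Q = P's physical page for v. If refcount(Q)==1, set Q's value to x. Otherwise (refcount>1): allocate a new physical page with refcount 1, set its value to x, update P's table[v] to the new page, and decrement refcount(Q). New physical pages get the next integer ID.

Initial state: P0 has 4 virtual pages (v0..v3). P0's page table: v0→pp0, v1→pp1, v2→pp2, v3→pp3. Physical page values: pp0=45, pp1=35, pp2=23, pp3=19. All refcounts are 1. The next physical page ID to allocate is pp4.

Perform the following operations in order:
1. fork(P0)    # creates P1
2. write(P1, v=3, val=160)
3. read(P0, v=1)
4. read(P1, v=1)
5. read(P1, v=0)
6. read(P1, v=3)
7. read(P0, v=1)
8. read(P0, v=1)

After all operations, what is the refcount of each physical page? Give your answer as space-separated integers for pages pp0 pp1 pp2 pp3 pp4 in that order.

Answer: 2 2 2 1 1

Derivation:
Op 1: fork(P0) -> P1. 4 ppages; refcounts: pp0:2 pp1:2 pp2:2 pp3:2
Op 2: write(P1, v3, 160). refcount(pp3)=2>1 -> COPY to pp4. 5 ppages; refcounts: pp0:2 pp1:2 pp2:2 pp3:1 pp4:1
Op 3: read(P0, v1) -> 35. No state change.
Op 4: read(P1, v1) -> 35. No state change.
Op 5: read(P1, v0) -> 45. No state change.
Op 6: read(P1, v3) -> 160. No state change.
Op 7: read(P0, v1) -> 35. No state change.
Op 8: read(P0, v1) -> 35. No state change.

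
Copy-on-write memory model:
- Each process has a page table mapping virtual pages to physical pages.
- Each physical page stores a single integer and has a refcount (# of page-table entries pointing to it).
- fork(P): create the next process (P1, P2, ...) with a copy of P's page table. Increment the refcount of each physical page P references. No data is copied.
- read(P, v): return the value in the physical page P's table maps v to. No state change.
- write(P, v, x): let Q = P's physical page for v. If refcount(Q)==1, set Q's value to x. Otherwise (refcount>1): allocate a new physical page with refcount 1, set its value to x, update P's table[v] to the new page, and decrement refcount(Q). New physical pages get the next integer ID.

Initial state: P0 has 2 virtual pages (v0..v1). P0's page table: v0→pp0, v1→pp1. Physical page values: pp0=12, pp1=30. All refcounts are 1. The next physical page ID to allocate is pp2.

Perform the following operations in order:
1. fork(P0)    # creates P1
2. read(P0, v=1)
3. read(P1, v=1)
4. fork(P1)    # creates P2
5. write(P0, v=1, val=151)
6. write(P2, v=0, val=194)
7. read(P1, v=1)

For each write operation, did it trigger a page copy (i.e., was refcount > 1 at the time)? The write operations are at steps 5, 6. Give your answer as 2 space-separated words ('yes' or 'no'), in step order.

Op 1: fork(P0) -> P1. 2 ppages; refcounts: pp0:2 pp1:2
Op 2: read(P0, v1) -> 30. No state change.
Op 3: read(P1, v1) -> 30. No state change.
Op 4: fork(P1) -> P2. 2 ppages; refcounts: pp0:3 pp1:3
Op 5: write(P0, v1, 151). refcount(pp1)=3>1 -> COPY to pp2. 3 ppages; refcounts: pp0:3 pp1:2 pp2:1
Op 6: write(P2, v0, 194). refcount(pp0)=3>1 -> COPY to pp3. 4 ppages; refcounts: pp0:2 pp1:2 pp2:1 pp3:1
Op 7: read(P1, v1) -> 30. No state change.

yes yes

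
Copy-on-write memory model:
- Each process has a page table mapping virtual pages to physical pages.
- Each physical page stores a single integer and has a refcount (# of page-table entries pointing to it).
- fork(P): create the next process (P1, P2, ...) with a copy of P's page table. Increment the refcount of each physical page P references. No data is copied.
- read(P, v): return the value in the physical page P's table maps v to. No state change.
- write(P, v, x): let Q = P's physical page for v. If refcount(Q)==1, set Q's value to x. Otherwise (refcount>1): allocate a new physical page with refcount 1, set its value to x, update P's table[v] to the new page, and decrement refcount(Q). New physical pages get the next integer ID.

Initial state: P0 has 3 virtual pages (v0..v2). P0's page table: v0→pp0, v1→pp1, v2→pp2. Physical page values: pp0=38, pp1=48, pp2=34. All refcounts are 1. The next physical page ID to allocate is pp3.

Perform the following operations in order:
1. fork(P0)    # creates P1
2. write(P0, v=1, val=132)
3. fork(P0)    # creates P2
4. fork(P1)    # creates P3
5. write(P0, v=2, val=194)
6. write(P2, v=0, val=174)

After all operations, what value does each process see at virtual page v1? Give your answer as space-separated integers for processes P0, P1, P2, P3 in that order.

Answer: 132 48 132 48

Derivation:
Op 1: fork(P0) -> P1. 3 ppages; refcounts: pp0:2 pp1:2 pp2:2
Op 2: write(P0, v1, 132). refcount(pp1)=2>1 -> COPY to pp3. 4 ppages; refcounts: pp0:2 pp1:1 pp2:2 pp3:1
Op 3: fork(P0) -> P2. 4 ppages; refcounts: pp0:3 pp1:1 pp2:3 pp3:2
Op 4: fork(P1) -> P3. 4 ppages; refcounts: pp0:4 pp1:2 pp2:4 pp3:2
Op 5: write(P0, v2, 194). refcount(pp2)=4>1 -> COPY to pp4. 5 ppages; refcounts: pp0:4 pp1:2 pp2:3 pp3:2 pp4:1
Op 6: write(P2, v0, 174). refcount(pp0)=4>1 -> COPY to pp5. 6 ppages; refcounts: pp0:3 pp1:2 pp2:3 pp3:2 pp4:1 pp5:1
P0: v1 -> pp3 = 132
P1: v1 -> pp1 = 48
P2: v1 -> pp3 = 132
P3: v1 -> pp1 = 48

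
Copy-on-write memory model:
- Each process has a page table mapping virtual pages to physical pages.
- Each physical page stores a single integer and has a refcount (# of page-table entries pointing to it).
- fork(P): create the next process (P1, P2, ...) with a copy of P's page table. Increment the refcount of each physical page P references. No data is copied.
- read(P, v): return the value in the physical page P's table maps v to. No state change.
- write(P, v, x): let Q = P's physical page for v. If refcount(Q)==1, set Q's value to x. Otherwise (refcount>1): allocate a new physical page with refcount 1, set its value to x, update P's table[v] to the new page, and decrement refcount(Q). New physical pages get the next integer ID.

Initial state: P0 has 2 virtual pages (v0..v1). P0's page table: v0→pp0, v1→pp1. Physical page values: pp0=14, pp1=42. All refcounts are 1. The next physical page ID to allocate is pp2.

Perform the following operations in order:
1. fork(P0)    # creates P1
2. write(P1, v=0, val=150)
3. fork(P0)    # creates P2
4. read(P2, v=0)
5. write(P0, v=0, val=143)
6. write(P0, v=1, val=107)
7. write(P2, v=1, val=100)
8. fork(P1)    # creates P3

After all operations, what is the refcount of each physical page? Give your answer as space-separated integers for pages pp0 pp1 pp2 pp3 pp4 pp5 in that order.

Answer: 1 2 2 1 1 1

Derivation:
Op 1: fork(P0) -> P1. 2 ppages; refcounts: pp0:2 pp1:2
Op 2: write(P1, v0, 150). refcount(pp0)=2>1 -> COPY to pp2. 3 ppages; refcounts: pp0:1 pp1:2 pp2:1
Op 3: fork(P0) -> P2. 3 ppages; refcounts: pp0:2 pp1:3 pp2:1
Op 4: read(P2, v0) -> 14. No state change.
Op 5: write(P0, v0, 143). refcount(pp0)=2>1 -> COPY to pp3. 4 ppages; refcounts: pp0:1 pp1:3 pp2:1 pp3:1
Op 6: write(P0, v1, 107). refcount(pp1)=3>1 -> COPY to pp4. 5 ppages; refcounts: pp0:1 pp1:2 pp2:1 pp3:1 pp4:1
Op 7: write(P2, v1, 100). refcount(pp1)=2>1 -> COPY to pp5. 6 ppages; refcounts: pp0:1 pp1:1 pp2:1 pp3:1 pp4:1 pp5:1
Op 8: fork(P1) -> P3. 6 ppages; refcounts: pp0:1 pp1:2 pp2:2 pp3:1 pp4:1 pp5:1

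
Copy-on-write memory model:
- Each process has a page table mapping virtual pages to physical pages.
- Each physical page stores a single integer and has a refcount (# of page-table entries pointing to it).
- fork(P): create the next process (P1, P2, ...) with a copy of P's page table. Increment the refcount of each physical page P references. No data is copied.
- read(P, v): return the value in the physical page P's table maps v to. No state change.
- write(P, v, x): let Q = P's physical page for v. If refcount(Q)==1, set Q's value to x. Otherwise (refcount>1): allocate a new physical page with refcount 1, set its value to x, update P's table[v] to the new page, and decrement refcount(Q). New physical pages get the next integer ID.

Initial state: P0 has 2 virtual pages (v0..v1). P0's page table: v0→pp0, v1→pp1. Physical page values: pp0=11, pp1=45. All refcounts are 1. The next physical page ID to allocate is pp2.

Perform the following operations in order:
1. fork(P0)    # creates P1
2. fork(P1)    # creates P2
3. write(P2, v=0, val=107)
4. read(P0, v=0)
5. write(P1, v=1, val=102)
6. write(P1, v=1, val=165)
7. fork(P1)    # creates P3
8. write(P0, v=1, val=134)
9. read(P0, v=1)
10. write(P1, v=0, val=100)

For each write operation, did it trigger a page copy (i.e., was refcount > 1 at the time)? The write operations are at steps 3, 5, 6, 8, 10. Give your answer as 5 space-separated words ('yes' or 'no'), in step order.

Op 1: fork(P0) -> P1. 2 ppages; refcounts: pp0:2 pp1:2
Op 2: fork(P1) -> P2. 2 ppages; refcounts: pp0:3 pp1:3
Op 3: write(P2, v0, 107). refcount(pp0)=3>1 -> COPY to pp2. 3 ppages; refcounts: pp0:2 pp1:3 pp2:1
Op 4: read(P0, v0) -> 11. No state change.
Op 5: write(P1, v1, 102). refcount(pp1)=3>1 -> COPY to pp3. 4 ppages; refcounts: pp0:2 pp1:2 pp2:1 pp3:1
Op 6: write(P1, v1, 165). refcount(pp3)=1 -> write in place. 4 ppages; refcounts: pp0:2 pp1:2 pp2:1 pp3:1
Op 7: fork(P1) -> P3. 4 ppages; refcounts: pp0:3 pp1:2 pp2:1 pp3:2
Op 8: write(P0, v1, 134). refcount(pp1)=2>1 -> COPY to pp4. 5 ppages; refcounts: pp0:3 pp1:1 pp2:1 pp3:2 pp4:1
Op 9: read(P0, v1) -> 134. No state change.
Op 10: write(P1, v0, 100). refcount(pp0)=3>1 -> COPY to pp5. 6 ppages; refcounts: pp0:2 pp1:1 pp2:1 pp3:2 pp4:1 pp5:1

yes yes no yes yes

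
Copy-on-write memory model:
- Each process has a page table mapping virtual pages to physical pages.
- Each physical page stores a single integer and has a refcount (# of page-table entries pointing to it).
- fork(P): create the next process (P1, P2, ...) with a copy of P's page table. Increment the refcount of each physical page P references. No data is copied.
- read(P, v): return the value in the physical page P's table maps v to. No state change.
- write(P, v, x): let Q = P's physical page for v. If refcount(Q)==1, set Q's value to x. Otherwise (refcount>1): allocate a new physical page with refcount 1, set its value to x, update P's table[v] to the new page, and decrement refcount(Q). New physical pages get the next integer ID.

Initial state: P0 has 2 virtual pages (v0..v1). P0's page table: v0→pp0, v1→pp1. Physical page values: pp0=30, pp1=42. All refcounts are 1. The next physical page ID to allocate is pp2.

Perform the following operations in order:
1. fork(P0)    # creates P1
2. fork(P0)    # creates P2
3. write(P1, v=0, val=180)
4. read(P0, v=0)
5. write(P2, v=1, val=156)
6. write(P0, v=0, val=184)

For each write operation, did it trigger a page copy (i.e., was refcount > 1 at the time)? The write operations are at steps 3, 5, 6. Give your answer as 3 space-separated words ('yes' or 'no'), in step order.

Op 1: fork(P0) -> P1. 2 ppages; refcounts: pp0:2 pp1:2
Op 2: fork(P0) -> P2. 2 ppages; refcounts: pp0:3 pp1:3
Op 3: write(P1, v0, 180). refcount(pp0)=3>1 -> COPY to pp2. 3 ppages; refcounts: pp0:2 pp1:3 pp2:1
Op 4: read(P0, v0) -> 30. No state change.
Op 5: write(P2, v1, 156). refcount(pp1)=3>1 -> COPY to pp3. 4 ppages; refcounts: pp0:2 pp1:2 pp2:1 pp3:1
Op 6: write(P0, v0, 184). refcount(pp0)=2>1 -> COPY to pp4. 5 ppages; refcounts: pp0:1 pp1:2 pp2:1 pp3:1 pp4:1

yes yes yes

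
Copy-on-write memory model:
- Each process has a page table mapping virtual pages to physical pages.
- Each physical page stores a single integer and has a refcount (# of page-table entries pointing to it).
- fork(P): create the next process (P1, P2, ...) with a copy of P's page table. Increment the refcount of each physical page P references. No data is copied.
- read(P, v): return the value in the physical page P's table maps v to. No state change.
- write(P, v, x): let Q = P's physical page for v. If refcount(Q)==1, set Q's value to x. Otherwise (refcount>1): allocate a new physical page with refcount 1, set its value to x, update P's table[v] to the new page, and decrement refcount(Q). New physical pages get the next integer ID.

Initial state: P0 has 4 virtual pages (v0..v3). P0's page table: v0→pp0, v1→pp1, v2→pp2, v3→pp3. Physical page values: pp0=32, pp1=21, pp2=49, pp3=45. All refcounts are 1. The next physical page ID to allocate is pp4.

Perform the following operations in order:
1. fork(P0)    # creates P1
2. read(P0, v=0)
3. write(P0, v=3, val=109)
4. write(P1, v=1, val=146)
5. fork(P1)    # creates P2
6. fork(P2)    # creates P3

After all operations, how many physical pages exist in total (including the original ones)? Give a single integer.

Answer: 6

Derivation:
Op 1: fork(P0) -> P1. 4 ppages; refcounts: pp0:2 pp1:2 pp2:2 pp3:2
Op 2: read(P0, v0) -> 32. No state change.
Op 3: write(P0, v3, 109). refcount(pp3)=2>1 -> COPY to pp4. 5 ppages; refcounts: pp0:2 pp1:2 pp2:2 pp3:1 pp4:1
Op 4: write(P1, v1, 146). refcount(pp1)=2>1 -> COPY to pp5. 6 ppages; refcounts: pp0:2 pp1:1 pp2:2 pp3:1 pp4:1 pp5:1
Op 5: fork(P1) -> P2. 6 ppages; refcounts: pp0:3 pp1:1 pp2:3 pp3:2 pp4:1 pp5:2
Op 6: fork(P2) -> P3. 6 ppages; refcounts: pp0:4 pp1:1 pp2:4 pp3:3 pp4:1 pp5:3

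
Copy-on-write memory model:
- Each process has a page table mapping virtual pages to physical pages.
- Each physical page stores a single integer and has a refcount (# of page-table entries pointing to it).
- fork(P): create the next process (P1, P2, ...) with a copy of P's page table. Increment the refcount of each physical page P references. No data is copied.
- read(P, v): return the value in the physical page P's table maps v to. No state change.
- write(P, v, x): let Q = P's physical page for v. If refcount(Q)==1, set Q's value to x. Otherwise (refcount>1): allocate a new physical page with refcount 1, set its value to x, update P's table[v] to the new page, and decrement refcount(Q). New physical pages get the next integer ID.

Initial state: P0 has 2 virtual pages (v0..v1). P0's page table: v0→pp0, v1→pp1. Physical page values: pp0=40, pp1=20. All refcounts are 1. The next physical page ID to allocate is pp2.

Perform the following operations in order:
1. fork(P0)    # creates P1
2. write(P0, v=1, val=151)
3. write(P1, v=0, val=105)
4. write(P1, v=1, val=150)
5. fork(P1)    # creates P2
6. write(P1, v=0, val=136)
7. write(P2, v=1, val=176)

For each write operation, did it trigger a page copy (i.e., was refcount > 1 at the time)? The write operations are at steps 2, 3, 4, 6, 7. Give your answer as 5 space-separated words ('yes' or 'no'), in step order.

Op 1: fork(P0) -> P1. 2 ppages; refcounts: pp0:2 pp1:2
Op 2: write(P0, v1, 151). refcount(pp1)=2>1 -> COPY to pp2. 3 ppages; refcounts: pp0:2 pp1:1 pp2:1
Op 3: write(P1, v0, 105). refcount(pp0)=2>1 -> COPY to pp3. 4 ppages; refcounts: pp0:1 pp1:1 pp2:1 pp3:1
Op 4: write(P1, v1, 150). refcount(pp1)=1 -> write in place. 4 ppages; refcounts: pp0:1 pp1:1 pp2:1 pp3:1
Op 5: fork(P1) -> P2. 4 ppages; refcounts: pp0:1 pp1:2 pp2:1 pp3:2
Op 6: write(P1, v0, 136). refcount(pp3)=2>1 -> COPY to pp4. 5 ppages; refcounts: pp0:1 pp1:2 pp2:1 pp3:1 pp4:1
Op 7: write(P2, v1, 176). refcount(pp1)=2>1 -> COPY to pp5. 6 ppages; refcounts: pp0:1 pp1:1 pp2:1 pp3:1 pp4:1 pp5:1

yes yes no yes yes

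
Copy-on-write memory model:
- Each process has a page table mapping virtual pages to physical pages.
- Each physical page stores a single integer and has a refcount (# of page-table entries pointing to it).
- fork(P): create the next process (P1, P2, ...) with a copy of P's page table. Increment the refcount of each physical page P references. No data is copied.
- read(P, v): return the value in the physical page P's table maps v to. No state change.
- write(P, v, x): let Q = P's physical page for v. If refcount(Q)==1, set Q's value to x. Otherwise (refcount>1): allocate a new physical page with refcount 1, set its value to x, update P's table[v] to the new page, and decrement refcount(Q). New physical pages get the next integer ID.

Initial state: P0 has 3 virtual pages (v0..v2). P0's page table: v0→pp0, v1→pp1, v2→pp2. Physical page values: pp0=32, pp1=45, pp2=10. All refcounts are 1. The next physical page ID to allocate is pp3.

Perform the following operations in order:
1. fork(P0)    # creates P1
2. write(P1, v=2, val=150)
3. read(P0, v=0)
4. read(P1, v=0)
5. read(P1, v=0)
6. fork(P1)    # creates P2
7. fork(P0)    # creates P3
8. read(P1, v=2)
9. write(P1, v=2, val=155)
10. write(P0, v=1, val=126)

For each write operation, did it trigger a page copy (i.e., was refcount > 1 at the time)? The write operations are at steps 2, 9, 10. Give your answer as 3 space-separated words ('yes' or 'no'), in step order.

Op 1: fork(P0) -> P1. 3 ppages; refcounts: pp0:2 pp1:2 pp2:2
Op 2: write(P1, v2, 150). refcount(pp2)=2>1 -> COPY to pp3. 4 ppages; refcounts: pp0:2 pp1:2 pp2:1 pp3:1
Op 3: read(P0, v0) -> 32. No state change.
Op 4: read(P1, v0) -> 32. No state change.
Op 5: read(P1, v0) -> 32. No state change.
Op 6: fork(P1) -> P2. 4 ppages; refcounts: pp0:3 pp1:3 pp2:1 pp3:2
Op 7: fork(P0) -> P3. 4 ppages; refcounts: pp0:4 pp1:4 pp2:2 pp3:2
Op 8: read(P1, v2) -> 150. No state change.
Op 9: write(P1, v2, 155). refcount(pp3)=2>1 -> COPY to pp4. 5 ppages; refcounts: pp0:4 pp1:4 pp2:2 pp3:1 pp4:1
Op 10: write(P0, v1, 126). refcount(pp1)=4>1 -> COPY to pp5. 6 ppages; refcounts: pp0:4 pp1:3 pp2:2 pp3:1 pp4:1 pp5:1

yes yes yes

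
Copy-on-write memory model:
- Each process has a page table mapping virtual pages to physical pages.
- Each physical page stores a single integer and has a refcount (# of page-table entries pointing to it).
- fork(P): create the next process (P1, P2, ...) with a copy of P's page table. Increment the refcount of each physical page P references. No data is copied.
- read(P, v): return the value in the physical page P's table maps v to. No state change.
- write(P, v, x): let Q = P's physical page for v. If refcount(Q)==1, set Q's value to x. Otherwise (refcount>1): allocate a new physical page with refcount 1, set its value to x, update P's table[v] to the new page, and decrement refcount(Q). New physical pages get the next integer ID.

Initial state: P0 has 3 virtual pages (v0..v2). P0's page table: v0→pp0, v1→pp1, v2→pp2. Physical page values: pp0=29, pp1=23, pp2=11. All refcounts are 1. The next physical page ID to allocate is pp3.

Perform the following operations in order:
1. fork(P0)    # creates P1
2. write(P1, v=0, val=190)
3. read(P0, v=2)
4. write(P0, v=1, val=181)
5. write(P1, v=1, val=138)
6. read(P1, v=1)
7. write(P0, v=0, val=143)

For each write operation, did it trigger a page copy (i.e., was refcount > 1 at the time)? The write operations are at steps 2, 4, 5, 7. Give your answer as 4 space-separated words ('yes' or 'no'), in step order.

Op 1: fork(P0) -> P1. 3 ppages; refcounts: pp0:2 pp1:2 pp2:2
Op 2: write(P1, v0, 190). refcount(pp0)=2>1 -> COPY to pp3. 4 ppages; refcounts: pp0:1 pp1:2 pp2:2 pp3:1
Op 3: read(P0, v2) -> 11. No state change.
Op 4: write(P0, v1, 181). refcount(pp1)=2>1 -> COPY to pp4. 5 ppages; refcounts: pp0:1 pp1:1 pp2:2 pp3:1 pp4:1
Op 5: write(P1, v1, 138). refcount(pp1)=1 -> write in place. 5 ppages; refcounts: pp0:1 pp1:1 pp2:2 pp3:1 pp4:1
Op 6: read(P1, v1) -> 138. No state change.
Op 7: write(P0, v0, 143). refcount(pp0)=1 -> write in place. 5 ppages; refcounts: pp0:1 pp1:1 pp2:2 pp3:1 pp4:1

yes yes no no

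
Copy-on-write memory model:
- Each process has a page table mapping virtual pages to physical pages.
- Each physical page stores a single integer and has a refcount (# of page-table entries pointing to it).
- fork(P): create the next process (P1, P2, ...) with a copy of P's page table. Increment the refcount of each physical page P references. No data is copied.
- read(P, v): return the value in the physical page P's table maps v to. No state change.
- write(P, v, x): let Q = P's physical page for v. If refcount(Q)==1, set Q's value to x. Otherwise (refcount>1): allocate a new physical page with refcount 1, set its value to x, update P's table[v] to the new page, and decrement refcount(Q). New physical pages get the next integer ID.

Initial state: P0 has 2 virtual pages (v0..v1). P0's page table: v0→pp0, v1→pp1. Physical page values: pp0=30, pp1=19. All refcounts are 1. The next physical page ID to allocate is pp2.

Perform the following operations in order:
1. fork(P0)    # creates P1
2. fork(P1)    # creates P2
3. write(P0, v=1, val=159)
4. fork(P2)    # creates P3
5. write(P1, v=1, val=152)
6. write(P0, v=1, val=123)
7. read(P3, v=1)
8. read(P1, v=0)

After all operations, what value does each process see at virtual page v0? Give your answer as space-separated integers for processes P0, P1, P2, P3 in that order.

Answer: 30 30 30 30

Derivation:
Op 1: fork(P0) -> P1. 2 ppages; refcounts: pp0:2 pp1:2
Op 2: fork(P1) -> P2. 2 ppages; refcounts: pp0:3 pp1:3
Op 3: write(P0, v1, 159). refcount(pp1)=3>1 -> COPY to pp2. 3 ppages; refcounts: pp0:3 pp1:2 pp2:1
Op 4: fork(P2) -> P3. 3 ppages; refcounts: pp0:4 pp1:3 pp2:1
Op 5: write(P1, v1, 152). refcount(pp1)=3>1 -> COPY to pp3. 4 ppages; refcounts: pp0:4 pp1:2 pp2:1 pp3:1
Op 6: write(P0, v1, 123). refcount(pp2)=1 -> write in place. 4 ppages; refcounts: pp0:4 pp1:2 pp2:1 pp3:1
Op 7: read(P3, v1) -> 19. No state change.
Op 8: read(P1, v0) -> 30. No state change.
P0: v0 -> pp0 = 30
P1: v0 -> pp0 = 30
P2: v0 -> pp0 = 30
P3: v0 -> pp0 = 30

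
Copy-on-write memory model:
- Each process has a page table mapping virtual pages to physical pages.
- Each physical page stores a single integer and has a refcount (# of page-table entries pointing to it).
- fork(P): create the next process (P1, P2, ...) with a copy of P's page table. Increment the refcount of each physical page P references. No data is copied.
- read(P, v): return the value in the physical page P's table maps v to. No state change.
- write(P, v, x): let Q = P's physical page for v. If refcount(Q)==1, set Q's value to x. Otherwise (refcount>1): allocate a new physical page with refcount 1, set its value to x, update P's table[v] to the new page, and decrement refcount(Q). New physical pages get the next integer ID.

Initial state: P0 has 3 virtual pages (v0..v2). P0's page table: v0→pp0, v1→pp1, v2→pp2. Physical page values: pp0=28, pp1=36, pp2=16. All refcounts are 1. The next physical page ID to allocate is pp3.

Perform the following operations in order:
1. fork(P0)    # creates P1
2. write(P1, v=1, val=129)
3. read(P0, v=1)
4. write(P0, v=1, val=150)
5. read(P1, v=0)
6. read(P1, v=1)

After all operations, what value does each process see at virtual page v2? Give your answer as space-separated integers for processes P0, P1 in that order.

Answer: 16 16

Derivation:
Op 1: fork(P0) -> P1. 3 ppages; refcounts: pp0:2 pp1:2 pp2:2
Op 2: write(P1, v1, 129). refcount(pp1)=2>1 -> COPY to pp3. 4 ppages; refcounts: pp0:2 pp1:1 pp2:2 pp3:1
Op 3: read(P0, v1) -> 36. No state change.
Op 4: write(P0, v1, 150). refcount(pp1)=1 -> write in place. 4 ppages; refcounts: pp0:2 pp1:1 pp2:2 pp3:1
Op 5: read(P1, v0) -> 28. No state change.
Op 6: read(P1, v1) -> 129. No state change.
P0: v2 -> pp2 = 16
P1: v2 -> pp2 = 16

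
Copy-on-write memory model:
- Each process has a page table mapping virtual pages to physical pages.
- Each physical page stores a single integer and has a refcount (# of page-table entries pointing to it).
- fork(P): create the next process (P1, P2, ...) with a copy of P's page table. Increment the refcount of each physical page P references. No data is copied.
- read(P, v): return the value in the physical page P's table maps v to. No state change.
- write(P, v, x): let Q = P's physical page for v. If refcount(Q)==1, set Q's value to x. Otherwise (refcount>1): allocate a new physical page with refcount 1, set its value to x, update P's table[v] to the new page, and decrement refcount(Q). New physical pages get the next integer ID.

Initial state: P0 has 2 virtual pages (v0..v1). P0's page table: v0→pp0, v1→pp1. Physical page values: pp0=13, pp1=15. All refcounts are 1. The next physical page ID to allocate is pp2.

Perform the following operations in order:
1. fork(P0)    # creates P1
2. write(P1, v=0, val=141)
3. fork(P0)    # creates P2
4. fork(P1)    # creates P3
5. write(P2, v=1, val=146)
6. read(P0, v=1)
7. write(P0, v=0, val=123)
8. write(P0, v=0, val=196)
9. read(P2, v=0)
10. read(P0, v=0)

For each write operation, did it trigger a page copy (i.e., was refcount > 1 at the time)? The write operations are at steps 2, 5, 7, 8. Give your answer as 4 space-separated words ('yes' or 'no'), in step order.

Op 1: fork(P0) -> P1. 2 ppages; refcounts: pp0:2 pp1:2
Op 2: write(P1, v0, 141). refcount(pp0)=2>1 -> COPY to pp2. 3 ppages; refcounts: pp0:1 pp1:2 pp2:1
Op 3: fork(P0) -> P2. 3 ppages; refcounts: pp0:2 pp1:3 pp2:1
Op 4: fork(P1) -> P3. 3 ppages; refcounts: pp0:2 pp1:4 pp2:2
Op 5: write(P2, v1, 146). refcount(pp1)=4>1 -> COPY to pp3. 4 ppages; refcounts: pp0:2 pp1:3 pp2:2 pp3:1
Op 6: read(P0, v1) -> 15. No state change.
Op 7: write(P0, v0, 123). refcount(pp0)=2>1 -> COPY to pp4. 5 ppages; refcounts: pp0:1 pp1:3 pp2:2 pp3:1 pp4:1
Op 8: write(P0, v0, 196). refcount(pp4)=1 -> write in place. 5 ppages; refcounts: pp0:1 pp1:3 pp2:2 pp3:1 pp4:1
Op 9: read(P2, v0) -> 13. No state change.
Op 10: read(P0, v0) -> 196. No state change.

yes yes yes no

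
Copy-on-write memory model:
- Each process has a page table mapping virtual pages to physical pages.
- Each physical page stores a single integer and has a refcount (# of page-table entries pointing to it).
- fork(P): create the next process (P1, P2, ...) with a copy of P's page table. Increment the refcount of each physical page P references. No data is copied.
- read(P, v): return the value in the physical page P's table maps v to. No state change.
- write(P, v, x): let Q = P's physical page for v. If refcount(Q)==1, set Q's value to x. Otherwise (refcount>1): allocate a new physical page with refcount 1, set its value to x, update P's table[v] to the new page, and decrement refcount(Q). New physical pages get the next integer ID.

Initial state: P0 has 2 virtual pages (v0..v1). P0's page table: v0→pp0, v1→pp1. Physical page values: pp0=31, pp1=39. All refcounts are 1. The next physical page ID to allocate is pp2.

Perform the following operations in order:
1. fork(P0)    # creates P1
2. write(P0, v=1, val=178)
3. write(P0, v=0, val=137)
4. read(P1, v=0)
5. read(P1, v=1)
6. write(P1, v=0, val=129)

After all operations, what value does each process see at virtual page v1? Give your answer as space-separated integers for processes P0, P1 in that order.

Op 1: fork(P0) -> P1. 2 ppages; refcounts: pp0:2 pp1:2
Op 2: write(P0, v1, 178). refcount(pp1)=2>1 -> COPY to pp2. 3 ppages; refcounts: pp0:2 pp1:1 pp2:1
Op 3: write(P0, v0, 137). refcount(pp0)=2>1 -> COPY to pp3. 4 ppages; refcounts: pp0:1 pp1:1 pp2:1 pp3:1
Op 4: read(P1, v0) -> 31. No state change.
Op 5: read(P1, v1) -> 39. No state change.
Op 6: write(P1, v0, 129). refcount(pp0)=1 -> write in place. 4 ppages; refcounts: pp0:1 pp1:1 pp2:1 pp3:1
P0: v1 -> pp2 = 178
P1: v1 -> pp1 = 39

Answer: 178 39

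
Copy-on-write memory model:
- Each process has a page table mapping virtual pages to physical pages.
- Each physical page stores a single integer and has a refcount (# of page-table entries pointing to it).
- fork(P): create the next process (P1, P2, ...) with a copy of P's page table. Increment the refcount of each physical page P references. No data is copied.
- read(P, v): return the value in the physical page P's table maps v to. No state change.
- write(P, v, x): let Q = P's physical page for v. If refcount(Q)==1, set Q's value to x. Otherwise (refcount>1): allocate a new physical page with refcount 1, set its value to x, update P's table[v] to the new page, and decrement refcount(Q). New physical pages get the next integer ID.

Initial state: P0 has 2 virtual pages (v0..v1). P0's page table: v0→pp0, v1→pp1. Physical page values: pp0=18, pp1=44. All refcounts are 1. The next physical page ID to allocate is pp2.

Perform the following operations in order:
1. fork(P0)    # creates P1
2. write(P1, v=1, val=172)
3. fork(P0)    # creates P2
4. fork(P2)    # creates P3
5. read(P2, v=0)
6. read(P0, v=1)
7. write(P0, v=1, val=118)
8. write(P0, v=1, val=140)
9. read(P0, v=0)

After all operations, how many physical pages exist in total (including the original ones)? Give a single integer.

Op 1: fork(P0) -> P1. 2 ppages; refcounts: pp0:2 pp1:2
Op 2: write(P1, v1, 172). refcount(pp1)=2>1 -> COPY to pp2. 3 ppages; refcounts: pp0:2 pp1:1 pp2:1
Op 3: fork(P0) -> P2. 3 ppages; refcounts: pp0:3 pp1:2 pp2:1
Op 4: fork(P2) -> P3. 3 ppages; refcounts: pp0:4 pp1:3 pp2:1
Op 5: read(P2, v0) -> 18. No state change.
Op 6: read(P0, v1) -> 44. No state change.
Op 7: write(P0, v1, 118). refcount(pp1)=3>1 -> COPY to pp3. 4 ppages; refcounts: pp0:4 pp1:2 pp2:1 pp3:1
Op 8: write(P0, v1, 140). refcount(pp3)=1 -> write in place. 4 ppages; refcounts: pp0:4 pp1:2 pp2:1 pp3:1
Op 9: read(P0, v0) -> 18. No state change.

Answer: 4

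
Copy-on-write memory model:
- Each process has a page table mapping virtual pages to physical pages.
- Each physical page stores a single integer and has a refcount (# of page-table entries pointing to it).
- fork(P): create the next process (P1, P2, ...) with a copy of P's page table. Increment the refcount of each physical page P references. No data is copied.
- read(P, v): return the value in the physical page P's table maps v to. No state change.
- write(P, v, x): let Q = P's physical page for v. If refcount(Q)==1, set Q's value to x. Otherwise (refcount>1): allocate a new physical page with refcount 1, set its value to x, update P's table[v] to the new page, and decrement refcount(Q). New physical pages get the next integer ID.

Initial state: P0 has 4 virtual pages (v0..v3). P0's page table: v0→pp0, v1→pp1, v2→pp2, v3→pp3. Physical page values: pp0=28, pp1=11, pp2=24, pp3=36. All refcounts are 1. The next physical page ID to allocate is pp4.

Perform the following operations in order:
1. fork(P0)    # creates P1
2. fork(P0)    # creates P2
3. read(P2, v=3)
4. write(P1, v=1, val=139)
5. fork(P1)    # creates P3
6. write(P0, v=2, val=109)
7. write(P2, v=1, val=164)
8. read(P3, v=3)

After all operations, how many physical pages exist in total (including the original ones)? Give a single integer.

Op 1: fork(P0) -> P1. 4 ppages; refcounts: pp0:2 pp1:2 pp2:2 pp3:2
Op 2: fork(P0) -> P2. 4 ppages; refcounts: pp0:3 pp1:3 pp2:3 pp3:3
Op 3: read(P2, v3) -> 36. No state change.
Op 4: write(P1, v1, 139). refcount(pp1)=3>1 -> COPY to pp4. 5 ppages; refcounts: pp0:3 pp1:2 pp2:3 pp3:3 pp4:1
Op 5: fork(P1) -> P3. 5 ppages; refcounts: pp0:4 pp1:2 pp2:4 pp3:4 pp4:2
Op 6: write(P0, v2, 109). refcount(pp2)=4>1 -> COPY to pp5. 6 ppages; refcounts: pp0:4 pp1:2 pp2:3 pp3:4 pp4:2 pp5:1
Op 7: write(P2, v1, 164). refcount(pp1)=2>1 -> COPY to pp6. 7 ppages; refcounts: pp0:4 pp1:1 pp2:3 pp3:4 pp4:2 pp5:1 pp6:1
Op 8: read(P3, v3) -> 36. No state change.

Answer: 7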